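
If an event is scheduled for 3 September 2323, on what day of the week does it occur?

Monday

Doomsday rule: the anchor day for the 2300s is Wednesday. For year 23: 23÷12 = 1 r 11, and 11÷4 = 2, so 1+11+2 = 14.
Wednesday + 14 ≡ Wednesday — that's 2323's doomsday.
In September the doomsday date is Sep 5.
Sep 3 is 2 days before Sep 5; 2 mod 7 = 2, so Wednesday − 2 = Monday.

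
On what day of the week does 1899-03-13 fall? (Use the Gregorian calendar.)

January 1, 1899 is a Sunday.
Jan 1, 1899 → Feb 1, 1899: 31 days (January has 31).
Feb 1, 1899 → Mar 1, 1899: 28 days (February has 28).
Mar 1, 1899 → Mar 13, 1899: 12 days.
Total: 71 days.
71 mod 7 = 1, so Sunday + 1 = Monday.

Monday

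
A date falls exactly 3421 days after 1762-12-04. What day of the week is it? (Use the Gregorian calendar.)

Thursday

First find the weekday of Dec 4, 1762. Doomsday rule: the anchor day for the 1700s is Sunday. For year 62: 62÷12 = 5 r 2, and 2÷4 = 0, so 5+2+0 = 7.
Sunday + 7 ≡ Sunday — that's 1762's doomsday.
In December the doomsday date is Dec 12.
Dec 4 is 8 days before Dec 12; 8 mod 7 = 1, so Sunday − 1 = Saturday.
3421 mod 7 = 5, so 3421 days after a Saturday is Saturday + 5 = Thursday.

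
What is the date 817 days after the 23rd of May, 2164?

+365 (one year) → May 23, 2165 (452 left).
+365 (one year) → May 23, 2166 (87 left).
May has 31 days: +9 → Jun 1, 2166 (78 left).
Jun has 30 days: +30 → Jul 1, 2166 (48 left).
Jul has 31 days: +31 → Aug 1, 2166 (17 left).
+17 → Aug 18, 2166.

August 18, 2166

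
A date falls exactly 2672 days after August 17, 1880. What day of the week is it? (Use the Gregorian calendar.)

Sunday

Aug 17, 1880 is a Tuesday.
2672 mod 7 = 5, so 2672 days after a Tuesday is Tuesday + 5 = Sunday.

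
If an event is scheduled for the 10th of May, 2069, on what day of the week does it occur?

Friday

Doomsday rule: the anchor day for the 2000s is Tuesday. For year 69: 69÷12 = 5 r 9, and 9÷4 = 2, so 5+9+2 = 16.
Tuesday + 16 ≡ Thursday — that's 2069's doomsday.
In May the doomsday date is May 9.
May 10 is 1 day after May 9; 1 mod 7 = 1, so Thursday + 1 = Friday.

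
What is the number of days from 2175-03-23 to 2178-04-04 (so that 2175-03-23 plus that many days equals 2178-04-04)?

Mar 23, 2175 → Mar 23, 2176: 366 days (Feb 29, 2176 is in that span).
Mar 23, 2176 → Mar 23, 2177: 365 days.
Mar 23, 2177 → Apr 23, 2177: 31 days (March has 31).
Apr 23, 2177 → May 23, 2177: 30 days (April has 30).
May 23, 2177 → Jun 23, 2177: 31 days (May has 31).
Jun 23, 2177 → Jul 23, 2177: 30 days (June has 30).
Jul 23, 2177 → Aug 23, 2177: 31 days (July has 31).
Aug 23, 2177 → Sep 23, 2177: 31 days (August has 31).
Sep 23, 2177 → Oct 23, 2177: 30 days (September has 30).
Oct 23, 2177 → Nov 23, 2177: 31 days (October has 31).
Nov 23, 2177 → Dec 23, 2177: 30 days (November has 30).
Dec 23, 2177 → Jan 23, 2178: 31 days (December has 31).
Jan 23, 2178 → Feb 23, 2178: 31 days (January has 31).
Feb 23, 2178 → Mar 23, 2178: 28 days (February has 28).
Mar 23, 2178 → Apr 4, 2178: 12 days.
Total: 1108 days.

1108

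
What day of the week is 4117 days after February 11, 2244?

Feb 11, 2244 is a Sunday.
4117 mod 7 = 1, so 4117 days after a Sunday is Sunday + 1 = Monday.

Monday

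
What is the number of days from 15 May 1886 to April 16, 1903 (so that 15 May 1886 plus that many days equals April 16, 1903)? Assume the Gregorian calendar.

May 15, 1886 → May 15, 1887: 365 days.
May 15, 1887 → May 15, 1888: 366 days (Feb 29, 1888 is in that span).
May 15, 1888 → May 15, 1889: 365 days.
May 15, 1889 → May 15, 1890: 365 days.
May 15, 1890 → May 15, 1891: 365 days.
May 15, 1891 → May 15, 1892: 366 days (Feb 29, 1892 is in that span).
May 15, 1892 → May 15, 1893: 365 days.
May 15, 1893 → May 15, 1894: 365 days.
May 15, 1894 → May 15, 1895: 365 days.
May 15, 1895 → May 15, 1896: 366 days (Feb 29, 1896 is in that span).
May 15, 1896 → May 15, 1897: 365 days.
May 15, 1897 → May 15, 1898: 365 days.
May 15, 1898 → May 15, 1899: 365 days.
May 15, 1899 → May 15, 1900: 365 days.
May 15, 1900 → May 15, 1901: 365 days.
May 15, 1901 → May 15, 1902: 365 days.
May 15, 1902 → Jun 15, 1902: 31 days (May has 31).
Jun 15, 1902 → Jul 15, 1902: 30 days (June has 30).
Jul 15, 1902 → Aug 15, 1902: 31 days (July has 31).
Aug 15, 1902 → Sep 15, 1902: 31 days (August has 31).
Sep 15, 1902 → Oct 15, 1902: 30 days (September has 30).
Oct 15, 1902 → Nov 15, 1902: 31 days (October has 31).
Nov 15, 1902 → Dec 15, 1902: 30 days (November has 30).
Dec 15, 1902 → Jan 15, 1903: 31 days (December has 31).
Jan 15, 1903 → Feb 15, 1903: 31 days (January has 31).
Feb 15, 1903 → Mar 15, 1903: 28 days (February has 28).
Mar 15, 1903 → Apr 15, 1903: 31 days (March has 31).
Apr 15, 1903 → Apr 16, 1903: 1 days.
Total: 6179 days.

6179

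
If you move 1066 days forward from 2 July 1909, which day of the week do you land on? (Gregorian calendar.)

First find the weekday of Jul 2, 1909. Doomsday rule: the anchor day for the 1900s is Wednesday. For year 09: 9÷12 = 0 r 9, and 9÷4 = 2, so 0+9+2 = 11.
Wednesday + 11 ≡ Sunday — that's 1909's doomsday.
In July the doomsday date is Jul 11.
Jul 2 is 9 days before Jul 11; 9 mod 7 = 2, so Sunday − 2 = Friday.
1066 mod 7 = 2, so 1066 days after a Friday is Friday + 2 = Sunday.

Sunday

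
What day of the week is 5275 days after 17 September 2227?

Friday

First find the weekday of Sep 17, 2227. Doomsday rule: the anchor day for the 2200s is Friday. For year 27: 27÷12 = 2 r 3, and 3÷4 = 0, so 2+3+0 = 5.
Friday + 5 ≡ Wednesday — that's 2227's doomsday.
In September the doomsday date is Sep 5.
Sep 17 is 12 days after Sep 5; 12 mod 7 = 5, so Wednesday + 5 = Monday.
5275 mod 7 = 4, so 5275 days after a Monday is Monday + 4 = Friday.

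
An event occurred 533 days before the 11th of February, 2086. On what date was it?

−365 (one year) → Feb 11, 2085 (168 left).
−11 → Jan 31, 2085 (end of Jan, 31 days; 157 left).
−31 → Dec 31, 2084 (end of Dec, 31 days; 126 left).
−31 → Nov 30, 2084 (end of Nov, 30 days; 95 left).
−30 → Oct 31, 2084 (end of Oct, 31 days; 65 left).
−31 → Sep 30, 2084 (end of Sep, 30 days; 34 left).
−30 → Aug 31, 2084 (end of Aug, 31 days; 4 left).
−4 → Aug 27, 2084.

August 27, 2084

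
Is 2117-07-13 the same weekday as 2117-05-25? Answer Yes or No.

From May 25, 2117 to Jul 13, 2117 is 49 days.
49 mod 7 = 0, so they are the same weekday.
(May 25, 2117 is a Tuesday; Jul 13, 2117 is a Tuesday.)

Yes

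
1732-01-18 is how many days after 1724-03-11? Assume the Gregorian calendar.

2869

Mar 11, 1724 → Mar 11, 1725: 365 days.
Mar 11, 1725 → Mar 11, 1726: 365 days.
Mar 11, 1726 → Mar 11, 1727: 365 days.
Mar 11, 1727 → Mar 11, 1728: 366 days (Feb 29, 1728 is in that span).
Mar 11, 1728 → Mar 11, 1729: 365 days.
Mar 11, 1729 → Mar 11, 1730: 365 days.
Mar 11, 1730 → Mar 11, 1731: 365 days.
Mar 11, 1731 → Apr 11, 1731: 31 days (March has 31).
Apr 11, 1731 → May 11, 1731: 30 days (April has 30).
May 11, 1731 → Jun 11, 1731: 31 days (May has 31).
Jun 11, 1731 → Jul 11, 1731: 30 days (June has 30).
Jul 11, 1731 → Aug 11, 1731: 31 days (July has 31).
Aug 11, 1731 → Sep 11, 1731: 31 days (August has 31).
Sep 11, 1731 → Oct 11, 1731: 30 days (September has 30).
Oct 11, 1731 → Nov 11, 1731: 31 days (October has 31).
Nov 11, 1731 → Dec 11, 1731: 30 days (November has 30).
Dec 11, 1731 → Jan 11, 1732: 31 days (December has 31).
Jan 11, 1732 → Jan 18, 1732: 7 days.
Total: 2869 days.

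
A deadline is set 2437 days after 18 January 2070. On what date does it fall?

+365 (one year) → Jan 18, 2071 (2072 left).
+365 (one year) → Jan 18, 2072 (1707 left).
+366 (one year; includes Feb 29, 2072) → Jan 18, 2073 (1341 left).
+365 (one year) → Jan 18, 2074 (976 left).
+365 (one year) → Jan 18, 2075 (611 left).
+365 (one year) → Jan 18, 2076 (246 left).
Jan has 31 days: +14 → Feb 1, 2076 (232 left).
Feb has 29 days: +29 → Mar 1, 2076 (203 left).
Mar has 31 days: +31 → Apr 1, 2076 (172 left).
Apr has 30 days: +30 → May 1, 2076 (142 left).
May has 31 days: +31 → Jun 1, 2076 (111 left).
Jun has 30 days: +30 → Jul 1, 2076 (81 left).
Jul has 31 days: +31 → Aug 1, 2076 (50 left).
Aug has 31 days: +31 → Sep 1, 2076 (19 left).
+19 → Sep 20, 2076.

September 20, 2076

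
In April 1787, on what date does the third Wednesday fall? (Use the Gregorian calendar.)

April 18, 1787

April 1, 1787 is a Sunday.
The first Wednesday is therefore April 4 (3 days later).
The third Wednesday is 4 + 2×7 = April 18.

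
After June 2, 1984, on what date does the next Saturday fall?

Jun 2, 1984 is a Saturday.
From Saturday to the next Saturday is 7 days.
Jun 2, 1984 + 7 = Jun 9, 1984.

June 9, 1984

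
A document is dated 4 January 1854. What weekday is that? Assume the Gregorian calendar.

Wednesday

January 1, 1854 is a Sunday.
Jan 1, 1854 → Jan 4, 1854: 3 days.
Total: 3 days.
3 mod 7 = 3, so Sunday + 3 = Wednesday.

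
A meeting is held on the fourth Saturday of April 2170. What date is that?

April 1, 2170 is a Sunday.
The first Saturday is therefore April 7 (6 days later).
The fourth Saturday is 7 + 3×7 = April 28.

April 28, 2170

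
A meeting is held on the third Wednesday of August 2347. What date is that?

August 20, 2347

August 1, 2347 is a Friday.
The first Wednesday is therefore August 6 (5 days later).
The third Wednesday is 6 + 2×7 = August 20.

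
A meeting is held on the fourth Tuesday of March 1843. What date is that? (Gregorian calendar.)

March 1, 1843 is a Wednesday.
The first Tuesday is therefore March 7 (6 days later).
The fourth Tuesday is 7 + 3×7 = March 28.

March 28, 1843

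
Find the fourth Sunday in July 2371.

July 25, 2371

July 1, 2371 is a Thursday.
The first Sunday is therefore July 4 (3 days later).
The fourth Sunday is 4 + 3×7 = July 25.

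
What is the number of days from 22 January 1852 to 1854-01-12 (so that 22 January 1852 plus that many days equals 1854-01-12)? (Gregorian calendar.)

721

Jan 22, 1852 → Jan 22, 1853: 366 days (Feb 29, 1852 is in that span).
Jan 22, 1853 → Feb 22, 1853: 31 days (January has 31).
Feb 22, 1853 → Mar 22, 1853: 28 days (February has 28).
Mar 22, 1853 → Apr 22, 1853: 31 days (March has 31).
Apr 22, 1853 → May 22, 1853: 30 days (April has 30).
May 22, 1853 → Jun 22, 1853: 31 days (May has 31).
Jun 22, 1853 → Jul 22, 1853: 30 days (June has 30).
Jul 22, 1853 → Aug 22, 1853: 31 days (July has 31).
Aug 22, 1853 → Sep 22, 1853: 31 days (August has 31).
Sep 22, 1853 → Oct 22, 1853: 30 days (September has 30).
Oct 22, 1853 → Nov 22, 1853: 31 days (October has 31).
Nov 22, 1853 → Dec 22, 1853: 30 days (November has 30).
Dec 22, 1853 → Jan 12, 1854: 21 days.
Total: 721 days.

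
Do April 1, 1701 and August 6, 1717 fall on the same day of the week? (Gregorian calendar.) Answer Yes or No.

From Apr 1, 1701 to Aug 6, 1717 is 5971 days.
5971 mod 7 = 0, so they are the same weekday.
(Apr 1, 1701 is a Friday; Aug 6, 1717 is a Friday.)

Yes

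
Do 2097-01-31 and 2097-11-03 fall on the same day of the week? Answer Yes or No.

From Jan 31, 2097 to Nov 3, 2097 is 276 days.
276 mod 7 = 3, so they are different weekdays.
(Jan 31, 2097 is a Thursday; Nov 3, 2097 is a Sunday.)

No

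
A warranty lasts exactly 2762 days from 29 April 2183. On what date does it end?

November 20, 2190

+366 (one year; includes Feb 29, 2184) → Apr 29, 2184 (2396 left).
+365 (one year) → Apr 29, 2185 (2031 left).
+365 (one year) → Apr 29, 2186 (1666 left).
+365 (one year) → Apr 29, 2187 (1301 left).
+366 (one year; includes Feb 29, 2188) → Apr 29, 2188 (935 left).
+365 (one year) → Apr 29, 2189 (570 left).
+365 (one year) → Apr 29, 2190 (205 left).
Apr has 30 days: +2 → May 1, 2190 (203 left).
May has 31 days: +31 → Jun 1, 2190 (172 left).
Jun has 30 days: +30 → Jul 1, 2190 (142 left).
Jul has 31 days: +31 → Aug 1, 2190 (111 left).
Aug has 31 days: +31 → Sep 1, 2190 (80 left).
Sep has 30 days: +30 → Oct 1, 2190 (50 left).
Oct has 31 days: +31 → Nov 1, 2190 (19 left).
+19 → Nov 20, 2190.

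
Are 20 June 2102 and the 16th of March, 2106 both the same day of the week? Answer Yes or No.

From Jun 20, 2102 to Mar 16, 2106 is 1365 days.
1365 mod 7 = 0, so they are the same weekday.
(Jun 20, 2102 is a Tuesday; Mar 16, 2106 is a Tuesday.)

Yes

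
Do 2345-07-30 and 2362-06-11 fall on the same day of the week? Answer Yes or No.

Yes

From Jul 30, 2345 to Jun 11, 2362 is 6160 days.
6160 mod 7 = 0, so they are the same weekday.
(Jul 30, 2345 is a Monday; Jun 11, 2362 is a Monday.)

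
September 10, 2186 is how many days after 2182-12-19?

Dec 19, 2182 → Dec 19, 2183: 365 days.
Dec 19, 2183 → Dec 19, 2184: 366 days (Feb 29, 2184 is in that span).
Dec 19, 2184 → Dec 19, 2185: 365 days.
Dec 19, 2185 → Jan 19, 2186: 31 days (December has 31).
Jan 19, 2186 → Feb 19, 2186: 31 days (January has 31).
Feb 19, 2186 → Mar 19, 2186: 28 days (February has 28).
Mar 19, 2186 → Apr 19, 2186: 31 days (March has 31).
Apr 19, 2186 → May 19, 2186: 30 days (April has 30).
May 19, 2186 → Jun 19, 2186: 31 days (May has 31).
Jun 19, 2186 → Jul 19, 2186: 30 days (June has 30).
Jul 19, 2186 → Aug 19, 2186: 31 days (July has 31).
Aug 19, 2186 → Sep 10, 2186: 22 days.
Total: 1361 days.

1361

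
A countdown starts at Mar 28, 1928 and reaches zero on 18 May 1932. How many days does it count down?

1512

Mar 28, 1928 → Mar 28, 1929: 365 days.
Mar 28, 1929 → Mar 28, 1930: 365 days.
Mar 28, 1930 → Mar 28, 1931: 365 days.
Mar 28, 1931 → Mar 28, 1932: 366 days (Feb 29, 1932 is in that span).
Mar 28, 1932 → Apr 28, 1932: 31 days (March has 31).
Apr 28, 1932 → May 18, 1932: 20 days.
Total: 1512 days.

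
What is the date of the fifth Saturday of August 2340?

August 31, 2340

August 1, 2340 is a Thursday.
The first Saturday is therefore August 3 (2 days later).
The fifth Saturday is 3 + 4×7 = August 31.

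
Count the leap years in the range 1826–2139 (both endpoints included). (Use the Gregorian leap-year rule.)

Multiples of 4 in [1826,2139]: 78.
Of those, multiples of 100: 3 (not leap unless ÷400).
Multiples of 400: 1.
Leap years = 78 − 3 + 1 = 76.

76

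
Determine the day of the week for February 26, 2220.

Saturday

Doomsday rule: the anchor day for the 2200s is Friday. For year 20: 20÷12 = 1 r 8, and 8÷4 = 2, so 1+8+2 = 11.
Friday + 11 ≡ Tuesday — that's 2220's doomsday.
In February the doomsday date is Feb 29 (2220 is a leap year (divisible by 4)).
Feb 26 is 3 days before Feb 29; 3 mod 7 = 3, so Tuesday − 3 = Saturday.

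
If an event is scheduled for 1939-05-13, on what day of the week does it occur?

Saturday

Doomsday rule: the anchor day for the 1900s is Wednesday. For year 39: 39÷12 = 3 r 3, and 3÷4 = 0, so 3+3+0 = 6.
Wednesday + 6 ≡ Tuesday — that's 1939's doomsday.
In May the doomsday date is May 9.
May 13 is 4 days after May 9; 4 mod 7 = 4, so Tuesday + 4 = Saturday.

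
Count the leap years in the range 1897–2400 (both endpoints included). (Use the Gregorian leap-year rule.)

Multiples of 4 in [1897,2400]: 126.
Of those, multiples of 100: 6 (not leap unless ÷400).
Multiples of 400: 2.
Leap years = 126 − 6 + 2 = 122.

122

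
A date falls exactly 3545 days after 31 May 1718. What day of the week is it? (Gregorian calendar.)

Friday

First find the weekday of May 31, 1718. Doomsday rule: the anchor day for the 1700s is Sunday. For year 18: 18÷12 = 1 r 6, and 6÷4 = 1, so 1+6+1 = 8.
Sunday + 8 ≡ Monday — that's 1718's doomsday.
In May the doomsday date is May 9.
May 31 is 22 days after May 9; 22 mod 7 = 1, so Monday + 1 = Tuesday.
3545 mod 7 = 3, so 3545 days after a Tuesday is Tuesday + 3 = Friday.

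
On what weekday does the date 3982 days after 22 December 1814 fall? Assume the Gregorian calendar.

Dec 22, 1814 is a Thursday.
3982 mod 7 = 6, so 3982 days after a Thursday is Thursday + 6 = Wednesday.

Wednesday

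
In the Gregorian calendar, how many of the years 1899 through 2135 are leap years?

57

Multiples of 4 in [1899,2135]: 59.
Of those, multiples of 100: 3 (not leap unless ÷400).
Multiples of 400: 1.
Leap years = 59 − 3 + 1 = 57.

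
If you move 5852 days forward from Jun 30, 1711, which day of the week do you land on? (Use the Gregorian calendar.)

First find the weekday of Jun 30, 1711. Doomsday rule: the anchor day for the 1700s is Sunday. For year 11: 11÷12 = 0 r 11, and 11÷4 = 2, so 0+11+2 = 13.
Sunday + 13 ≡ Saturday — that's 1711's doomsday.
In June the doomsday date is Jun 6.
Jun 30 is 24 days after Jun 6; 24 mod 7 = 3, so Saturday + 3 = Tuesday.
5852 mod 7 = 0, so 5852 days after a Tuesday is Tuesday + 0 = Tuesday.

Tuesday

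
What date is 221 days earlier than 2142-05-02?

September 23, 2141

−2 → Apr 30, 2142 (end of Apr, 30 days; 219 left).
−30 → Mar 31, 2142 (end of Mar, 31 days; 189 left).
−31 → Feb 28, 2142 (end of Feb, 28 days; 158 left).
−28 → Jan 31, 2142 (end of Jan, 31 days; 130 left).
−31 → Dec 31, 2141 (end of Dec, 31 days; 99 left).
−31 → Nov 30, 2141 (end of Nov, 30 days; 68 left).
−30 → Oct 31, 2141 (end of Oct, 31 days; 38 left).
−31 → Sep 30, 2141 (end of Sep, 30 days; 7 left).
−7 → Sep 23, 2141.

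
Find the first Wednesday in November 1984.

November 1, 1984 is a Thursday.
The first Wednesday is therefore November 7 (6 days later).

November 7, 1984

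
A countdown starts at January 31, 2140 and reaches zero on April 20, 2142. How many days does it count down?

810

Jan 31, 2140 → Jan 31, 2141: 366 days (Feb 29, 2140 is in that span).
Jan 31, 2141 → Jan 31, 2142: 365 days.
Jan 31, 2142 → Feb 28, 2142: 28 days (January has 31).
Feb 28, 2142 → Mar 28, 2142: 28 days (February has 28).
Mar 28, 2142 → Apr 20, 2142: 23 days.
Total: 810 days.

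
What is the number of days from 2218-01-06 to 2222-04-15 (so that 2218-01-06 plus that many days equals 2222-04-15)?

1560

Jan 6, 2218 → Jan 6, 2219: 365 days.
Jan 6, 2219 → Jan 6, 2220: 365 days.
Jan 6, 2220 → Jan 6, 2221: 366 days (Feb 29, 2220 is in that span).
Jan 6, 2221 → Jan 6, 2222: 365 days.
Jan 6, 2222 → Feb 6, 2222: 31 days (January has 31).
Feb 6, 2222 → Mar 6, 2222: 28 days (February has 28).
Mar 6, 2222 → Apr 6, 2222: 31 days (March has 31).
Apr 6, 2222 → Apr 15, 2222: 9 days.
Total: 1560 days.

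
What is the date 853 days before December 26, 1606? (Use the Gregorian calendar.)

August 25, 1604

−365 (one year) → Dec 26, 1605 (488 left).
−365 (one year) → Dec 26, 1604 (123 left).
−26 → Nov 30, 1604 (end of Nov, 30 days; 97 left).
−30 → Oct 31, 1604 (end of Oct, 31 days; 67 left).
−31 → Sep 30, 1604 (end of Sep, 30 days; 36 left).
−30 → Aug 31, 1604 (end of Aug, 31 days; 6 left).
−6 → Aug 25, 1604.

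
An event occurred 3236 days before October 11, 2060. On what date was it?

December 2, 2051

−366 (one year; includes Feb 29, 2060) → Oct 11, 2059 (2870 left).
−365 (one year) → Oct 11, 2058 (2505 left).
−365 (one year) → Oct 11, 2057 (2140 left).
−365 (one year) → Oct 11, 2056 (1775 left).
−366 (one year; includes Feb 29, 2056) → Oct 11, 2055 (1409 left).
−365 (one year) → Oct 11, 2054 (1044 left).
−365 (one year) → Oct 11, 2053 (679 left).
−365 (one year) → Oct 11, 2052 (314 left).
−11 → Sep 30, 2052 (end of Sep, 30 days; 303 left).
−30 → Aug 31, 2052 (end of Aug, 31 days; 273 left).
−31 → Jul 31, 2052 (end of Jul, 31 days; 242 left).
−31 → Jun 30, 2052 (end of Jun, 30 days; 211 left).
−30 → May 31, 2052 (end of May, 31 days; 181 left).
−31 → Apr 30, 2052 (end of Apr, 30 days; 150 left).
−30 → Mar 31, 2052 (end of Mar, 31 days; 120 left).
−31 → Feb 29, 2052 (end of Feb, 29 days; 89 left).
−29 → Jan 31, 2052 (end of Jan, 31 days; 60 left).
−31 → Dec 31, 2051 (end of Dec, 31 days; 29 left).
−29 → Dec 2, 2051.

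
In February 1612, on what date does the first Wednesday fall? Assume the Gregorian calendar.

February 1, 1612

February 1, 1612 is a Wednesday.
The first Wednesday is therefore February 1 (same day).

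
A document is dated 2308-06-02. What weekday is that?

Tuesday

Doomsday rule: the anchor day for the 2300s is Wednesday. For year 08: 8÷12 = 0 r 8, and 8÷4 = 2, so 0+8+2 = 10.
Wednesday + 10 ≡ Saturday — that's 2308's doomsday.
In June the doomsday date is Jun 6.
Jun 2 is 4 days before Jun 6; 4 mod 7 = 4, so Saturday − 4 = Tuesday.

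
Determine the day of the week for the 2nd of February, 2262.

Sunday

Doomsday rule: the anchor day for the 2200s is Friday. For year 62: 62÷12 = 5 r 2, and 2÷4 = 0, so 5+2+0 = 7.
Friday + 7 ≡ Friday — that's 2262's doomsday.
In February the doomsday date is Feb 28 (2262 is not a leap year).
Feb 2 is 26 days before Feb 28; 26 mod 7 = 5, so Friday − 5 = Sunday.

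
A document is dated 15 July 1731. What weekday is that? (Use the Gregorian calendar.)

Doomsday rule: the anchor day for the 1700s is Sunday. For year 31: 31÷12 = 2 r 7, and 7÷4 = 1, so 2+7+1 = 10.
Sunday + 10 ≡ Wednesday — that's 1731's doomsday.
In July the doomsday date is Jul 11.
Jul 15 is 4 days after Jul 11; 4 mod 7 = 4, so Wednesday + 4 = Sunday.

Sunday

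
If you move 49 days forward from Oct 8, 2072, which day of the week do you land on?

Saturday

First find the weekday of Oct 8, 2072. Doomsday rule: the anchor day for the 2000s is Tuesday. For year 72: 72÷12 = 6 r 0, and 0÷4 = 0, so 6+0+0 = 6.
Tuesday + 6 ≡ Monday — that's 2072's doomsday.
In October the doomsday date is Oct 10.
Oct 8 is 2 days before Oct 10; 2 mod 7 = 2, so Monday − 2 = Saturday.
49 mod 7 = 0, so 49 days after a Saturday is Saturday + 0 = Saturday.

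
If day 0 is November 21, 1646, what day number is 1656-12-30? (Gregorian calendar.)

Nov 21, 1646 → Nov 21, 1647: 365 days.
Nov 21, 1647 → Nov 21, 1648: 366 days (Feb 29, 1648 is in that span).
Nov 21, 1648 → Nov 21, 1649: 365 days.
Nov 21, 1649 → Nov 21, 1650: 365 days.
Nov 21, 1650 → Nov 21, 1651: 365 days.
Nov 21, 1651 → Nov 21, 1652: 366 days (Feb 29, 1652 is in that span).
Nov 21, 1652 → Nov 21, 1653: 365 days.
Nov 21, 1653 → Nov 21, 1654: 365 days.
Nov 21, 1654 → Nov 21, 1655: 365 days.
Nov 21, 1655 → Nov 21, 1656: 366 days (Feb 29, 1656 is in that span).
Nov 21, 1656 → Dec 21, 1656: 30 days (November has 30).
Dec 21, 1656 → Dec 30, 1656: 9 days.
Total: 3692 days.

3692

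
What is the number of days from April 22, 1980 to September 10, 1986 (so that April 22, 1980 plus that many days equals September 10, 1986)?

2332

Apr 22, 1980 → Apr 22, 1981: 365 days.
Apr 22, 1981 → Apr 22, 1982: 365 days.
Apr 22, 1982 → Apr 22, 1983: 365 days.
Apr 22, 1983 → Apr 22, 1984: 366 days (Feb 29, 1984 is in that span).
Apr 22, 1984 → Apr 22, 1985: 365 days.
Apr 22, 1985 → Apr 22, 1986: 365 days.
Apr 22, 1986 → May 22, 1986: 30 days (April has 30).
May 22, 1986 → Jun 22, 1986: 31 days (May has 31).
Jun 22, 1986 → Jul 22, 1986: 30 days (June has 30).
Jul 22, 1986 → Aug 22, 1986: 31 days (July has 31).
Aug 22, 1986 → Sep 10, 1986: 19 days.
Total: 2332 days.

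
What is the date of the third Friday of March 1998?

March 1, 1998 is a Sunday.
The first Friday is therefore March 6 (5 days later).
The third Friday is 6 + 2×7 = March 20.

March 20, 1998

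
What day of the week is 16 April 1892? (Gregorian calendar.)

Saturday

Doomsday rule: the anchor day for the 1800s is Friday. For year 92: 92÷12 = 7 r 8, and 8÷4 = 2, so 7+8+2 = 17.
Friday + 17 ≡ Monday — that's 1892's doomsday.
In April the doomsday date is Apr 4.
Apr 16 is 12 days after Apr 4; 12 mod 7 = 5, so Monday + 5 = Saturday.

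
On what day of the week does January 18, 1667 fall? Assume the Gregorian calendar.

Tuesday

Doomsday rule: the anchor day for the 1600s is Tuesday. For year 67: 67÷12 = 5 r 7, and 7÷4 = 1, so 5+7+1 = 13.
Tuesday + 13 ≡ Monday — that's 1667's doomsday.
In January the doomsday date is Jan 3 (1667 is not a leap year).
Jan 18 is 15 days after Jan 3; 15 mod 7 = 1, so Monday + 1 = Tuesday.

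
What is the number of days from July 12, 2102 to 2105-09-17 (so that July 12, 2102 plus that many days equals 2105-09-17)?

1163

Jul 12, 2102 → Jul 12, 2103: 365 days.
Jul 12, 2103 → Jul 12, 2104: 366 days (Feb 29, 2104 is in that span).
Jul 12, 2104 → Jul 12, 2105: 365 days.
Jul 12, 2105 → Aug 12, 2105: 31 days (July has 31).
Aug 12, 2105 → Sep 12, 2105: 31 days (August has 31).
Sep 12, 2105 → Sep 17, 2105: 5 days.
Total: 1163 days.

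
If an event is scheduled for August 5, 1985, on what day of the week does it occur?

Doomsday rule: the anchor day for the 1900s is Wednesday. For year 85: 85÷12 = 7 r 1, and 1÷4 = 0, so 7+1+0 = 8.
Wednesday + 8 ≡ Thursday — that's 1985's doomsday.
In August the doomsday date is Aug 8.
Aug 5 is 3 days before Aug 8; 3 mod 7 = 3, so Thursday − 3 = Monday.

Monday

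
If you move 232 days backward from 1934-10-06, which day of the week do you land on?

Friday

Oct 6, 1934 is a Saturday.
232 mod 7 = 1, so 232 days before a Saturday is Saturday − 1 = Friday.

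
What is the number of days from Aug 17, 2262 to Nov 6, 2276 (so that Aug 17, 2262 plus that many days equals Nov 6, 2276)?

5195

Aug 17, 2262 → Aug 17, 2263: 365 days.
Aug 17, 2263 → Aug 17, 2264: 366 days (Feb 29, 2264 is in that span).
Aug 17, 2264 → Aug 17, 2265: 365 days.
Aug 17, 2265 → Aug 17, 2266: 365 days.
Aug 17, 2266 → Aug 17, 2267: 365 days.
Aug 17, 2267 → Aug 17, 2268: 366 days (Feb 29, 2268 is in that span).
Aug 17, 2268 → Aug 17, 2269: 365 days.
Aug 17, 2269 → Aug 17, 2270: 365 days.
Aug 17, 2270 → Aug 17, 2271: 365 days.
Aug 17, 2271 → Aug 17, 2272: 366 days (Feb 29, 2272 is in that span).
Aug 17, 2272 → Aug 17, 2273: 365 days.
Aug 17, 2273 → Aug 17, 2274: 365 days.
Aug 17, 2274 → Aug 17, 2275: 365 days.
Aug 17, 2275 → Aug 17, 2276: 366 days (Feb 29, 2276 is in that span).
Aug 17, 2276 → Sep 17, 2276: 31 days (August has 31).
Sep 17, 2276 → Oct 17, 2276: 30 days (September has 30).
Oct 17, 2276 → Nov 6, 2276: 20 days.
Total: 5195 days.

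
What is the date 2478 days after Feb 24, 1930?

December 7, 1936

+365 (one year) → Feb 24, 1931 (2113 left).
+365 (one year) → Feb 24, 1932 (1748 left).
+366 (one year; includes Feb 29, 1932) → Feb 24, 1933 (1382 left).
+365 (one year) → Feb 24, 1934 (1017 left).
+365 (one year) → Feb 24, 1935 (652 left).
+365 (one year) → Feb 24, 1936 (287 left).
Feb has 29 days: +6 → Mar 1, 1936 (281 left).
Mar has 31 days: +31 → Apr 1, 1936 (250 left).
Apr has 30 days: +30 → May 1, 1936 (220 left).
May has 31 days: +31 → Jun 1, 1936 (189 left).
Jun has 30 days: +30 → Jul 1, 1936 (159 left).
Jul has 31 days: +31 → Aug 1, 1936 (128 left).
Aug has 31 days: +31 → Sep 1, 1936 (97 left).
Sep has 30 days: +30 → Oct 1, 1936 (67 left).
Oct has 31 days: +31 → Nov 1, 1936 (36 left).
Nov has 30 days: +30 → Dec 1, 1936 (6 left).
+6 → Dec 7, 1936.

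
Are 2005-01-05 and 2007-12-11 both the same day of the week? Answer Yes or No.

No

From Jan 5, 2005 to Dec 11, 2007 is 1070 days.
1070 mod 7 = 6, so they are different weekdays.
(Jan 5, 2005 is a Wednesday; Dec 11, 2007 is a Tuesday.)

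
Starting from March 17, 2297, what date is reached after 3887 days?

November 8, 2307

+365 (one year) → Mar 17, 2298 (3522 left).
+365 (one year) → Mar 17, 2299 (3157 left).
+365 (one year) → Mar 17, 2300 (2792 left).
+365 (one year) → Mar 17, 2301 (2427 left).
+365 (one year) → Mar 17, 2302 (2062 left).
+365 (one year) → Mar 17, 2303 (1697 left).
+366 (one year; includes Feb 29, 2304) → Mar 17, 2304 (1331 left).
+365 (one year) → Mar 17, 2305 (966 left).
+365 (one year) → Mar 17, 2306 (601 left).
+365 (one year) → Mar 17, 2307 (236 left).
Mar has 31 days: +15 → Apr 1, 2307 (221 left).
Apr has 30 days: +30 → May 1, 2307 (191 left).
May has 31 days: +31 → Jun 1, 2307 (160 left).
Jun has 30 days: +30 → Jul 1, 2307 (130 left).
Jul has 31 days: +31 → Aug 1, 2307 (99 left).
Aug has 31 days: +31 → Sep 1, 2307 (68 left).
Sep has 30 days: +30 → Oct 1, 2307 (38 left).
Oct has 31 days: +31 → Nov 1, 2307 (7 left).
+7 → Nov 8, 2307.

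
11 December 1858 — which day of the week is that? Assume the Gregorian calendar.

Saturday

Doomsday rule: the anchor day for the 1800s is Friday. For year 58: 58÷12 = 4 r 10, and 10÷4 = 2, so 4+10+2 = 16.
Friday + 16 ≡ Sunday — that's 1858's doomsday.
In December the doomsday date is Dec 12.
Dec 11 is 1 day before Dec 12; 1 mod 7 = 1, so Sunday − 1 = Saturday.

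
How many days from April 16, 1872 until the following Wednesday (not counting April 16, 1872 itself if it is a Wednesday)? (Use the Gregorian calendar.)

Apr 16, 1872 is a Tuesday.
From Tuesday to the next Wednesday is 1 day.

1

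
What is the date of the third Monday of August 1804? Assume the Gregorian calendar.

August 1, 1804 is a Wednesday.
The first Monday is therefore August 6 (5 days later).
The third Monday is 6 + 2×7 = August 20.

August 20, 1804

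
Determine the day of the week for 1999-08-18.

Wednesday

Doomsday rule: the anchor day for the 1900s is Wednesday. For year 99: 99÷12 = 8 r 3, and 3÷4 = 0, so 8+3+0 = 11.
Wednesday + 11 ≡ Sunday — that's 1999's doomsday.
In August the doomsday date is Aug 8.
Aug 18 is 10 days after Aug 8; 10 mod 7 = 3, so Sunday + 3 = Wednesday.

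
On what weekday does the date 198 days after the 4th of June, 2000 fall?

Tuesday

First find the weekday of Jun 4, 2000. Doomsday rule: the anchor day for the 2000s is Tuesday. For year 00: 0÷12 = 0 r 0, and 0÷4 = 0, so 0+0+0 = 0.
Tuesday + 0 ≡ Tuesday — that's 2000's doomsday.
In June the doomsday date is Jun 6.
Jun 4 is 2 days before Jun 6; 2 mod 7 = 2, so Tuesday − 2 = Sunday.
198 mod 7 = 2, so 198 days after a Sunday is Sunday + 2 = Tuesday.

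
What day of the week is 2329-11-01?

Doomsday rule: the anchor day for the 2300s is Wednesday. For year 29: 29÷12 = 2 r 5, and 5÷4 = 1, so 2+5+1 = 8.
Wednesday + 8 ≡ Thursday — that's 2329's doomsday.
In November the doomsday date is Nov 7.
Nov 1 is 6 days before Nov 7; 6 mod 7 = 6, so Thursday − 6 = Friday.

Friday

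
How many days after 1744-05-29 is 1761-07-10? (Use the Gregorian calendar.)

6251

May 29, 1744 → May 29, 1745: 365 days.
May 29, 1745 → May 29, 1746: 365 days.
May 29, 1746 → May 29, 1747: 365 days.
May 29, 1747 → May 29, 1748: 366 days (Feb 29, 1748 is in that span).
May 29, 1748 → May 29, 1749: 365 days.
May 29, 1749 → May 29, 1750: 365 days.
May 29, 1750 → May 29, 1751: 365 days.
May 29, 1751 → May 29, 1752: 366 days (Feb 29, 1752 is in that span).
May 29, 1752 → May 29, 1753: 365 days.
May 29, 1753 → May 29, 1754: 365 days.
May 29, 1754 → May 29, 1755: 365 days.
May 29, 1755 → May 29, 1756: 366 days (Feb 29, 1756 is in that span).
May 29, 1756 → May 29, 1757: 365 days.
May 29, 1757 → May 29, 1758: 365 days.
May 29, 1758 → May 29, 1759: 365 days.
May 29, 1759 → May 29, 1760: 366 days (Feb 29, 1760 is in that span).
May 29, 1760 → May 29, 1761: 365 days.
May 29, 1761 → Jun 29, 1761: 31 days (May has 31).
Jun 29, 1761 → Jul 10, 1761: 11 days.
Total: 6251 days.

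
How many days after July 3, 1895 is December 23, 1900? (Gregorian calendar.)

1999

Jul 3, 1895 → Jul 3, 1896: 366 days (Feb 29, 1896 is in that span).
Jul 3, 1896 → Jul 3, 1897: 365 days.
Jul 3, 1897 → Jul 3, 1898: 365 days.
Jul 3, 1898 → Jul 3, 1899: 365 days.
Jul 3, 1899 → Jul 3, 1900: 365 days.
Jul 3, 1900 → Aug 3, 1900: 31 days (July has 31).
Aug 3, 1900 → Sep 3, 1900: 31 days (August has 31).
Sep 3, 1900 → Oct 3, 1900: 30 days (September has 30).
Oct 3, 1900 → Nov 3, 1900: 31 days (October has 31).
Nov 3, 1900 → Dec 3, 1900: 30 days (November has 30).
Dec 3, 1900 → Dec 23, 1900: 20 days.
Total: 1999 days.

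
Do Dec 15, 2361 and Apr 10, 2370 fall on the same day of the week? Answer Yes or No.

Yes

From Dec 15, 2361 to Apr 10, 2370 is 3038 days.
3038 mod 7 = 0, so they are the same weekday.
(Dec 15, 2361 is a Friday; Apr 10, 2370 is a Friday.)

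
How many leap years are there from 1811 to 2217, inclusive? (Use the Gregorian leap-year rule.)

Multiples of 4 in [1811,2217]: 102.
Of those, multiples of 100: 4 (not leap unless ÷400).
Multiples of 400: 1.
Leap years = 102 − 4 + 1 = 99.

99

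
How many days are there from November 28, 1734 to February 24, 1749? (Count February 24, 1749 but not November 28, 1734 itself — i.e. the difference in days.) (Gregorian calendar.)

Nov 28, 1734 → Nov 28, 1735: 365 days.
Nov 28, 1735 → Nov 28, 1736: 366 days (Feb 29, 1736 is in that span).
Nov 28, 1736 → Nov 28, 1737: 365 days.
Nov 28, 1737 → Nov 28, 1738: 365 days.
Nov 28, 1738 → Nov 28, 1739: 365 days.
Nov 28, 1739 → Nov 28, 1740: 366 days (Feb 29, 1740 is in that span).
Nov 28, 1740 → Nov 28, 1741: 365 days.
Nov 28, 1741 → Nov 28, 1742: 365 days.
Nov 28, 1742 → Nov 28, 1743: 365 days.
Nov 28, 1743 → Nov 28, 1744: 366 days (Feb 29, 1744 is in that span).
Nov 28, 1744 → Nov 28, 1745: 365 days.
Nov 28, 1745 → Nov 28, 1746: 365 days.
Nov 28, 1746 → Nov 28, 1747: 365 days.
Nov 28, 1747 → Nov 28, 1748: 366 days (Feb 29, 1748 is in that span).
Nov 28, 1748 → Dec 28, 1748: 30 days (November has 30).
Dec 28, 1748 → Jan 28, 1749: 31 days (December has 31).
Jan 28, 1749 → Feb 24, 1749: 27 days.
Total: 5202 days.

5202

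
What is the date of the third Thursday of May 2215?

May 1, 2215 is a Monday.
The first Thursday is therefore May 4 (3 days later).
The third Thursday is 4 + 2×7 = May 18.

May 18, 2215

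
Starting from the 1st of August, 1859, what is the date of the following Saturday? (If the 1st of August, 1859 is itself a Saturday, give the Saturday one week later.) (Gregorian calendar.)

Aug 1, 1859 is a Monday.
From Monday to the next Saturday is 5 days.
Aug 1, 1859 + 5 = Aug 6, 1859.

August 6, 1859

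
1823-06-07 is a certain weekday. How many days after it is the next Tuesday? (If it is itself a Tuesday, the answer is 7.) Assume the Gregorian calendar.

3

Jun 7, 1823 is a Saturday.
From Saturday to the next Tuesday is 3 days.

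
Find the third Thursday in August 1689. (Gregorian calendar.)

August 18, 1689

August 1, 1689 is a Monday.
The first Thursday is therefore August 4 (3 days later).
The third Thursday is 4 + 2×7 = August 18.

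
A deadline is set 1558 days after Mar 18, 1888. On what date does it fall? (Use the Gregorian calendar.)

June 23, 1892

+365 (one year) → Mar 18, 1889 (1193 left).
+365 (one year) → Mar 18, 1890 (828 left).
+365 (one year) → Mar 18, 1891 (463 left).
+366 (one year; includes Feb 29, 1892) → Mar 18, 1892 (97 left).
Mar has 31 days: +14 → Apr 1, 1892 (83 left).
Apr has 30 days: +30 → May 1, 1892 (53 left).
May has 31 days: +31 → Jun 1, 1892 (22 left).
+22 → Jun 23, 1892.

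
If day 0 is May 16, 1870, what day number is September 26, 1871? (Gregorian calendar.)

498

May 16, 1870 → May 16, 1871: 365 days.
May 16, 1871 → Jun 16, 1871: 31 days (May has 31).
Jun 16, 1871 → Jul 16, 1871: 30 days (June has 30).
Jul 16, 1871 → Aug 16, 1871: 31 days (July has 31).
Aug 16, 1871 → Sep 16, 1871: 31 days (August has 31).
Sep 16, 1871 → Sep 26, 1871: 10 days.
Total: 498 days.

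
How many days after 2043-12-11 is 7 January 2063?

6967

Dec 11, 2043 → Dec 11, 2044: 366 days (Feb 29, 2044 is in that span).
Dec 11, 2044 → Dec 11, 2045: 365 days.
Dec 11, 2045 → Dec 11, 2046: 365 days.
Dec 11, 2046 → Dec 11, 2047: 365 days.
Dec 11, 2047 → Dec 11, 2048: 366 days (Feb 29, 2048 is in that span).
Dec 11, 2048 → Dec 11, 2049: 365 days.
Dec 11, 2049 → Dec 11, 2050: 365 days.
Dec 11, 2050 → Dec 11, 2051: 365 days.
Dec 11, 2051 → Dec 11, 2052: 366 days (Feb 29, 2052 is in that span).
Dec 11, 2052 → Dec 11, 2053: 365 days.
Dec 11, 2053 → Dec 11, 2054: 365 days.
Dec 11, 2054 → Dec 11, 2055: 365 days.
Dec 11, 2055 → Dec 11, 2056: 366 days (Feb 29, 2056 is in that span).
Dec 11, 2056 → Dec 11, 2057: 365 days.
Dec 11, 2057 → Dec 11, 2058: 365 days.
Dec 11, 2058 → Dec 11, 2059: 365 days.
Dec 11, 2059 → Dec 11, 2060: 366 days (Feb 29, 2060 is in that span).
Dec 11, 2060 → Dec 11, 2061: 365 days.
Dec 11, 2061 → Jan 11, 2062: 31 days (December has 31).
Jan 11, 2062 → Feb 11, 2062: 31 days (January has 31).
Feb 11, 2062 → Mar 11, 2062: 28 days (February has 28).
Mar 11, 2062 → Apr 11, 2062: 31 days (March has 31).
Apr 11, 2062 → May 11, 2062: 30 days (April has 30).
May 11, 2062 → Jun 11, 2062: 31 days (May has 31).
Jun 11, 2062 → Jul 11, 2062: 30 days (June has 30).
Jul 11, 2062 → Aug 11, 2062: 31 days (July has 31).
Aug 11, 2062 → Sep 11, 2062: 31 days (August has 31).
Sep 11, 2062 → Oct 11, 2062: 30 days (September has 30).
Oct 11, 2062 → Nov 11, 2062: 31 days (October has 31).
Nov 11, 2062 → Dec 11, 2062: 30 days (November has 30).
Dec 11, 2062 → Jan 7, 2063: 27 days.
Total: 6967 days.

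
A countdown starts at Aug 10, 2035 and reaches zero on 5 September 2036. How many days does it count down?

392

Aug 10, 2035 → Sep 10, 2035: 31 days (August has 31).
Sep 10, 2035 → Oct 10, 2035: 30 days (September has 30).
Oct 10, 2035 → Nov 10, 2035: 31 days (October has 31).
Nov 10, 2035 → Dec 10, 2035: 30 days (November has 30).
Dec 10, 2035 → Jan 10, 2036: 31 days (December has 31).
Jan 10, 2036 → Feb 10, 2036: 31 days (January has 31).
Feb 10, 2036 → Mar 10, 2036: 29 days (February has 29).
Mar 10, 2036 → Apr 10, 2036: 31 days (March has 31).
Apr 10, 2036 → May 10, 2036: 30 days (April has 30).
May 10, 2036 → Jun 10, 2036: 31 days (May has 31).
Jun 10, 2036 → Jul 10, 2036: 30 days (June has 30).
Jul 10, 2036 → Aug 10, 2036: 31 days (July has 31).
Aug 10, 2036 → Sep 5, 2036: 26 days.
Total: 392 days.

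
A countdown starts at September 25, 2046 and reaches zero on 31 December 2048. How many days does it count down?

828

Sep 25, 2046 → Sep 25, 2047: 365 days.
Sep 25, 2047 → Sep 25, 2048: 366 days (Feb 29, 2048 is in that span).
Sep 25, 2048 → Oct 25, 2048: 30 days (September has 30).
Oct 25, 2048 → Nov 25, 2048: 31 days (October has 31).
Nov 25, 2048 → Dec 25, 2048: 30 days (November has 30).
Dec 25, 2048 → Dec 31, 2048: 6 days.
Total: 828 days.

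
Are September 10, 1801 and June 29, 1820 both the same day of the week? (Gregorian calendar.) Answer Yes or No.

Yes

From Sep 10, 1801 to Jun 29, 1820 is 6867 days.
6867 mod 7 = 0, so they are the same weekday.
(Sep 10, 1801 is a Thursday; Jun 29, 1820 is a Thursday.)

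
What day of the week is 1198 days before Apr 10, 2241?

First find the weekday of Apr 10, 2241. Doomsday rule: the anchor day for the 2200s is Friday. For year 41: 41÷12 = 3 r 5, and 5÷4 = 1, so 3+5+1 = 9.
Friday + 9 ≡ Sunday — that's 2241's doomsday.
In April the doomsday date is Apr 4.
Apr 10 is 6 days after Apr 4; 6 mod 7 = 6, so Sunday + 6 = Saturday.
1198 mod 7 = 1, so 1198 days before a Saturday is Saturday − 1 = Friday.

Friday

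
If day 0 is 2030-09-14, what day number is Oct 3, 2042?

Sep 14, 2030 → Sep 14, 2031: 365 days.
Sep 14, 2031 → Sep 14, 2032: 366 days (Feb 29, 2032 is in that span).
Sep 14, 2032 → Sep 14, 2033: 365 days.
Sep 14, 2033 → Sep 14, 2034: 365 days.
Sep 14, 2034 → Sep 14, 2035: 365 days.
Sep 14, 2035 → Sep 14, 2036: 366 days (Feb 29, 2036 is in that span).
Sep 14, 2036 → Sep 14, 2037: 365 days.
Sep 14, 2037 → Sep 14, 2038: 365 days.
Sep 14, 2038 → Sep 14, 2039: 365 days.
Sep 14, 2039 → Sep 14, 2040: 366 days (Feb 29, 2040 is in that span).
Sep 14, 2040 → Sep 14, 2041: 365 days.
Sep 14, 2041 → Oct 14, 2041: 30 days (September has 30).
Oct 14, 2041 → Nov 14, 2041: 31 days (October has 31).
Nov 14, 2041 → Dec 14, 2041: 30 days (November has 30).
Dec 14, 2041 → Jan 14, 2042: 31 days (December has 31).
Jan 14, 2042 → Feb 14, 2042: 31 days (January has 31).
Feb 14, 2042 → Mar 14, 2042: 28 days (February has 28).
Mar 14, 2042 → Apr 14, 2042: 31 days (March has 31).
Apr 14, 2042 → May 14, 2042: 30 days (April has 30).
May 14, 2042 → Jun 14, 2042: 31 days (May has 31).
Jun 14, 2042 → Jul 14, 2042: 30 days (June has 30).
Jul 14, 2042 → Aug 14, 2042: 31 days (July has 31).
Aug 14, 2042 → Sep 14, 2042: 31 days (August has 31).
Sep 14, 2042 → Oct 3, 2042: 19 days.
Total: 4402 days.

4402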